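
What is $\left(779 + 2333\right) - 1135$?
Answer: $1977$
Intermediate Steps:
$\left(779 + 2333\right) - 1135 = 3112 - 1135 = 1977$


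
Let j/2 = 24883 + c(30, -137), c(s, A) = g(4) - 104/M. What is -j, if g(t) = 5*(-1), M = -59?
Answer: -2935812/59 ≈ -49760.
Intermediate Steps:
g(t) = -5
c(s, A) = -191/59 (c(s, A) = -5 - 104/(-59) = -5 - 104*(-1)/59 = -5 - 1*(-104/59) = -5 + 104/59 = -191/59)
j = 2935812/59 (j = 2*(24883 - 191/59) = 2*(1467906/59) = 2935812/59 ≈ 49760.)
-j = -1*2935812/59 = -2935812/59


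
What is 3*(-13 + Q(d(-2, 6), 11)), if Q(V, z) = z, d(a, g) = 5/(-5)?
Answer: -6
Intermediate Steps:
d(a, g) = -1 (d(a, g) = 5*(-⅕) = -1)
3*(-13 + Q(d(-2, 6), 11)) = 3*(-13 + 11) = 3*(-2) = -6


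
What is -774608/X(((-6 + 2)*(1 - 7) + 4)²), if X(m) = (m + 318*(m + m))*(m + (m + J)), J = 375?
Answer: -48413/60646859 ≈ -0.00079828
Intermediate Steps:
X(m) = 637*m*(375 + 2*m) (X(m) = (m + 318*(m + m))*(m + (m + 375)) = (m + 318*(2*m))*(m + (375 + m)) = (m + 636*m)*(375 + 2*m) = (637*m)*(375 + 2*m) = 637*m*(375 + 2*m))
-774608/X(((-6 + 2)*(1 - 7) + 4)²) = -774608*1/(637*(375 + 2*((-6 + 2)*(1 - 7) + 4)²)*((-6 + 2)*(1 - 7) + 4)²) = -774608*1/(637*(375 + 2*(-4*(-6) + 4)²)*(-4*(-6) + 4)²) = -774608*1/(637*(24 + 4)²*(375 + 2*(24 + 4)²)) = -774608*1/(499408*(375 + 2*28²)) = -774608*1/(499408*(375 + 2*784)) = -774608*1/(499408*(375 + 1568)) = -774608/(637*784*1943) = -774608/970349744 = -774608*1/970349744 = -48413/60646859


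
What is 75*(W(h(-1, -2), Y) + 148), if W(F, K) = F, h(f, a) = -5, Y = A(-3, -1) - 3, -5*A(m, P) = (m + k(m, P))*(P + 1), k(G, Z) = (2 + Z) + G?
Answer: 10725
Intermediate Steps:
k(G, Z) = 2 + G + Z
A(m, P) = -(1 + P)*(2 + P + 2*m)/5 (A(m, P) = -(m + (2 + m + P))*(P + 1)/5 = -(m + (2 + P + m))*(1 + P)/5 = -(2 + P + 2*m)*(1 + P)/5 = -(1 + P)*(2 + P + 2*m)/5)
Y = -3 (Y = (-⅖ - ⅖*(-3) - ⅕*(-1) - ⅕*(-1)*(-3) - ⅕*(-1)*(2 - 1 - 3)) - 3 = (-⅖ + 6/5 + ⅕ - ⅗ - ⅕*(-1)*(-2)) - 3 = (-⅖ + 6/5 + ⅕ - ⅗ - ⅖) - 3 = 0 - 3 = -3)
75*(W(h(-1, -2), Y) + 148) = 75*(-5 + 148) = 75*143 = 10725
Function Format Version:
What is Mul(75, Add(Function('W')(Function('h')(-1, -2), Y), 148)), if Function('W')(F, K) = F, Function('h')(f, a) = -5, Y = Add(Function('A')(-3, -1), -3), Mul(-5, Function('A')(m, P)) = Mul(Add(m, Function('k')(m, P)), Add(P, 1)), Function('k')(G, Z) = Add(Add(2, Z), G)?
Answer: 10725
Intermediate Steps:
Function('k')(G, Z) = Add(2, G, Z)
Function('A')(m, P) = Mul(Rational(-1, 5), Add(1, P), Add(2, P, Mul(2, m))) (Function('A')(m, P) = Mul(Rational(-1, 5), Mul(Add(m, Add(2, m, P)), Add(P, 1))) = Mul(Rational(-1, 5), Mul(Add(m, Add(2, P, m)), Add(1, P))) = Mul(Rational(-1, 5), Mul(Add(2, P, Mul(2, m)), Add(1, P))) = Mul(Rational(-1, 5), Mul(Add(1, P), Add(2, P, Mul(2, m)))) = Mul(Rational(-1, 5), Add(1, P), Add(2, P, Mul(2, m))))
Y = -3 (Y = Add(Add(Rational(-2, 5), Mul(Rational(-2, 5), -3), Mul(Rational(-1, 5), -1), Mul(Rational(-1, 5), -1, -3), Mul(Rational(-1, 5), -1, Add(2, -1, -3))), -3) = Add(Add(Rational(-2, 5), Rational(6, 5), Rational(1, 5), Rational(-3, 5), Mul(Rational(-1, 5), -1, -2)), -3) = Add(Add(Rational(-2, 5), Rational(6, 5), Rational(1, 5), Rational(-3, 5), Rational(-2, 5)), -3) = Add(0, -3) = -3)
Mul(75, Add(Function('W')(Function('h')(-1, -2), Y), 148)) = Mul(75, Add(-5, 148)) = Mul(75, 143) = 10725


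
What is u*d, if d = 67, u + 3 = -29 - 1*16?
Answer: -3216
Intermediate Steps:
u = -48 (u = -3 + (-29 - 1*16) = -3 + (-29 - 16) = -3 - 45 = -48)
u*d = -48*67 = -3216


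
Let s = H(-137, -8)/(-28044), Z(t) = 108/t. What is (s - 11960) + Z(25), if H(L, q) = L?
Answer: -8382123823/701100 ≈ -11956.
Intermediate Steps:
s = 137/28044 (s = -137/(-28044) = -137*(-1/28044) = 137/28044 ≈ 0.0048852)
(s - 11960) + Z(25) = (137/28044 - 11960) + 108/25 = -335406103/28044 + 108*(1/25) = -335406103/28044 + 108/25 = -8382123823/701100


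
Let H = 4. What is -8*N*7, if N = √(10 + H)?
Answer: -56*√14 ≈ -209.53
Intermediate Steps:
N = √14 (N = √(10 + 4) = √14 ≈ 3.7417)
-8*N*7 = -8*√14*7 = -56*√14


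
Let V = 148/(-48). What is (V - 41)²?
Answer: 279841/144 ≈ 1943.3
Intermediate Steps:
V = -37/12 (V = 148*(-1/48) = -37/12 ≈ -3.0833)
(V - 41)² = (-37/12 - 41)² = (-529/12)² = 279841/144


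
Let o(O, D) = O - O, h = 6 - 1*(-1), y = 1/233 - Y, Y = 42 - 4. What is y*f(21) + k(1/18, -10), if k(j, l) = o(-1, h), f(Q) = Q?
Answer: -185913/233 ≈ -797.91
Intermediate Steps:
Y = 38
y = -8853/233 (y = 1/233 - 1*38 = 1/233 - 38 = -8853/233 ≈ -37.996)
h = 7 (h = 6 + 1 = 7)
o(O, D) = 0
k(j, l) = 0
y*f(21) + k(1/18, -10) = -8853/233*21 + 0 = -185913/233 + 0 = -185913/233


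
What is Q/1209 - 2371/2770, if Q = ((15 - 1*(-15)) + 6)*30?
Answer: 41687/1116310 ≈ 0.037344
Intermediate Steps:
Q = 1080 (Q = ((15 + 15) + 6)*30 = (30 + 6)*30 = 36*30 = 1080)
Q/1209 - 2371/2770 = 1080/1209 - 2371/2770 = 1080*(1/1209) - 2371*1/2770 = 360/403 - 2371/2770 = 41687/1116310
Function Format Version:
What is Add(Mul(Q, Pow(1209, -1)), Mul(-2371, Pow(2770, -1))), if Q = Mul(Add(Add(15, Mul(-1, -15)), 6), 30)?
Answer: Rational(41687, 1116310) ≈ 0.037344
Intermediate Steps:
Q = 1080 (Q = Mul(Add(Add(15, 15), 6), 30) = Mul(Add(30, 6), 30) = Mul(36, 30) = 1080)
Add(Mul(Q, Pow(1209, -1)), Mul(-2371, Pow(2770, -1))) = Add(Mul(1080, Pow(1209, -1)), Mul(-2371, Pow(2770, -1))) = Add(Mul(1080, Rational(1, 1209)), Mul(-2371, Rational(1, 2770))) = Add(Rational(360, 403), Rational(-2371, 2770)) = Rational(41687, 1116310)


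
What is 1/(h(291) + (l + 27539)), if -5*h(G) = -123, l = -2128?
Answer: 5/127178 ≈ 3.9315e-5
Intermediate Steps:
h(G) = 123/5 (h(G) = -⅕*(-123) = 123/5)
1/(h(291) + (l + 27539)) = 1/(123/5 + (-2128 + 27539)) = 1/(123/5 + 25411) = 1/(127178/5) = 5/127178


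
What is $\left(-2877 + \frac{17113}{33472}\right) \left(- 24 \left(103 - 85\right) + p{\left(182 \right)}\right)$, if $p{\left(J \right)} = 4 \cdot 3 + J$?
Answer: $\frac{11457537889}{16736} \approx 6.846 \cdot 10^{5}$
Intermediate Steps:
$p{\left(J \right)} = 12 + J$
$\left(-2877 + \frac{17113}{33472}\right) \left(- 24 \left(103 - 85\right) + p{\left(182 \right)}\right) = \left(-2877 + \frac{17113}{33472}\right) \left(- 24 \left(103 - 85\right) + \left(12 + 182\right)\right) = \left(-2877 + 17113 \cdot \frac{1}{33472}\right) \left(\left(-24\right) 18 + 194\right) = \left(-2877 + \frac{17113}{33472}\right) \left(-432 + 194\right) = \left(- \frac{96281831}{33472}\right) \left(-238\right) = \frac{11457537889}{16736}$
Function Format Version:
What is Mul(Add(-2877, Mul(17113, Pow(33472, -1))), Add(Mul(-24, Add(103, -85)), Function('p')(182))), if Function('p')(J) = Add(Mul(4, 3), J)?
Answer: Rational(11457537889, 16736) ≈ 6.8460e+5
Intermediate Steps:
Function('p')(J) = Add(12, J)
Mul(Add(-2877, Mul(17113, Pow(33472, -1))), Add(Mul(-24, Add(103, -85)), Function('p')(182))) = Mul(Add(-2877, Mul(17113, Pow(33472, -1))), Add(Mul(-24, Add(103, -85)), Add(12, 182))) = Mul(Add(-2877, Mul(17113, Rational(1, 33472))), Add(Mul(-24, 18), 194)) = Mul(Add(-2877, Rational(17113, 33472)), Add(-432, 194)) = Mul(Rational(-96281831, 33472), -238) = Rational(11457537889, 16736)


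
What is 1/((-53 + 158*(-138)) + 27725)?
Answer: 1/5868 ≈ 0.00017042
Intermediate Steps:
1/((-53 + 158*(-138)) + 27725) = 1/((-53 - 21804) + 27725) = 1/(-21857 + 27725) = 1/5868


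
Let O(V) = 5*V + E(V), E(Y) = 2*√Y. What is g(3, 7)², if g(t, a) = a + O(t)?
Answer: 496 + 88*√3 ≈ 648.42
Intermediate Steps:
O(V) = 2*√V + 5*V (O(V) = 5*V + 2*√V = 2*√V + 5*V)
g(t, a) = a + 2*√t + 5*t (g(t, a) = a + (2*√t + 5*t) = a + 2*√t + 5*t)
g(3, 7)² = (7 + 2*√3 + 5*3)² = (7 + 2*√3 + 15)² = (22 + 2*√3)²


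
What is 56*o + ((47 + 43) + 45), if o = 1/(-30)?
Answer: 1997/15 ≈ 133.13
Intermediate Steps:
o = -1/30 ≈ -0.033333
56*o + ((47 + 43) + 45) = 56*(-1/30) + ((47 + 43) + 45) = -28/15 + (90 + 45) = -28/15 + 135 = 1997/15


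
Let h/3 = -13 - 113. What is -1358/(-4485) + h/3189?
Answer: 878444/4767555 ≈ 0.18425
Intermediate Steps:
h = -378 (h = 3*(-13 - 113) = 3*(-126) = -378)
-1358/(-4485) + h/3189 = -1358/(-4485) - 378/3189 = -1358*(-1/4485) - 378*1/3189 = 1358/4485 - 126/1063 = 878444/4767555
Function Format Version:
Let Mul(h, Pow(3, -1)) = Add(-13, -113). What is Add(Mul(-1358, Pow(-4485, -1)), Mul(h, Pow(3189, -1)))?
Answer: Rational(878444, 4767555) ≈ 0.18425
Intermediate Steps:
h = -378 (h = Mul(3, Add(-13, -113)) = Mul(3, -126) = -378)
Add(Mul(-1358, Pow(-4485, -1)), Mul(h, Pow(3189, -1))) = Add(Mul(-1358, Pow(-4485, -1)), Mul(-378, Pow(3189, -1))) = Add(Mul(-1358, Rational(-1, 4485)), Mul(-378, Rational(1, 3189))) = Add(Rational(1358, 4485), Rational(-126, 1063)) = Rational(878444, 4767555)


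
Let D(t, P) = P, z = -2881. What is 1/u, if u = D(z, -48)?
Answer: -1/48 ≈ -0.020833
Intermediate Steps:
u = -48
1/u = 1/(-48) = -1/48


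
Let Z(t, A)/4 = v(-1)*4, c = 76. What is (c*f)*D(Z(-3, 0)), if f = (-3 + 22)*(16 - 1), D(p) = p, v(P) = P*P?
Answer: 346560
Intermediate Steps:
v(P) = P**2
Z(t, A) = 16 (Z(t, A) = 4*((-1)**2*4) = 4*(1*4) = 4*4 = 16)
f = 285 (f = 19*15 = 285)
(c*f)*D(Z(-3, 0)) = (76*285)*16 = 21660*16 = 346560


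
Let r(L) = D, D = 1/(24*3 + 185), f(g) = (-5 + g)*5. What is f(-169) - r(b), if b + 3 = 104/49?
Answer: -223591/257 ≈ -870.00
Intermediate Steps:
f(g) = -25 + 5*g
b = -43/49 (b = -3 + 104/49 = -43/49 ≈ -0.87755)
D = 1/257 (D = 1/(72 + 185) = 1/257 ≈ 0.0038911)
r(L) = 1/257
f(-169) - r(b) = (-25 + 5*(-169)) - 1*1/257 = (-25 - 845) - 1/257 = -870 - 1/257 = -223591/257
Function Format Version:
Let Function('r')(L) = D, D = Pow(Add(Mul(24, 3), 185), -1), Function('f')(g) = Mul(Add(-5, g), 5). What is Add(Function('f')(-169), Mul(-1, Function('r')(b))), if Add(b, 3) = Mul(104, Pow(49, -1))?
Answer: Rational(-223591, 257) ≈ -870.00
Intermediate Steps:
Function('f')(g) = Add(-25, Mul(5, g))
b = Rational(-43, 49) (b = Add(-3, Mul(104, Pow(49, -1))) = Add(-3, Mul(104, Rational(1, 49))) = Add(-3, Rational(104, 49)) = Rational(-43, 49) ≈ -0.87755)
D = Rational(1, 257) (D = Pow(Add(72, 185), -1) = Pow(257, -1) = Rational(1, 257) ≈ 0.0038911)
Function('r')(L) = Rational(1, 257)
Add(Function('f')(-169), Mul(-1, Function('r')(b))) = Add(Add(-25, Mul(5, -169)), Mul(-1, Rational(1, 257))) = Add(Add(-25, -845), Rational(-1, 257)) = Add(-870, Rational(-1, 257)) = Rational(-223591, 257)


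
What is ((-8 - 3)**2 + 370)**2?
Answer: 241081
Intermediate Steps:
((-8 - 3)**2 + 370)**2 = ((-11)**2 + 370)**2 = (121 + 370)**2 = 491**2 = 241081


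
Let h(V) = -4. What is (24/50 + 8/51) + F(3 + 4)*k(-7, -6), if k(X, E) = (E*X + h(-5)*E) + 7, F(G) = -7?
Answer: -650713/1275 ≈ -510.36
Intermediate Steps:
k(X, E) = 7 - 4*E + E*X (k(X, E) = (E*X - 4*E) + 7 = (-4*E + E*X) + 7 = 7 - 4*E + E*X)
(24/50 + 8/51) + F(3 + 4)*k(-7, -6) = (24/50 + 8/51) - 7*(7 - 4*(-6) - 6*(-7)) = (24*(1/50) + 8*(1/51)) - 7*(7 + 24 + 42) = (12/25 + 8/51) - 7*73 = 812/1275 - 511 = -650713/1275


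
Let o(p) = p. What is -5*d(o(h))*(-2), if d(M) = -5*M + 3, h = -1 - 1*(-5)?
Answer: -170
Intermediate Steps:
h = 4 (h = -1 + 5 = 4)
d(M) = 3 - 5*M
-5*d(o(h))*(-2) = -5*(3 - 5*4)*(-2) = -5*(3 - 20)*(-2) = -5*(-17)*(-2) = 85*(-2) = -170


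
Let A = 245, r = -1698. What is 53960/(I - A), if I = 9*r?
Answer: -53960/15527 ≈ -3.4752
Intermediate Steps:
I = -15282 (I = 9*(-1698) = -15282)
53960/(I - A) = 53960/(-15282 - 1*245) = 53960/(-15282 - 245) = 53960/(-15527) = 53960*(-1/15527) = -53960/15527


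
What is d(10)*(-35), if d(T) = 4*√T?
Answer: -140*√10 ≈ -442.72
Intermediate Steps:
d(10)*(-35) = (4*√10)*(-35) = -140*√10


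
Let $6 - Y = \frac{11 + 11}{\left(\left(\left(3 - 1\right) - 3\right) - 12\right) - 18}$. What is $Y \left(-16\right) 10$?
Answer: $- \frac{33280}{31} \approx -1073.5$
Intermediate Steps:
$Y = \frac{208}{31}$ ($Y = 6 - \frac{11 + 11}{\left(\left(\left(3 - 1\right) - 3\right) - 12\right) - 18} = 6 - \frac{22}{\left(\left(2 - 3\right) - 12\right) - 18} = 6 - \frac{22}{\left(-1 - 12\right) - 18} = 6 - \frac{22}{-13 - 18} = 6 - \frac{22}{-31} = 6 - 22 \left(- \frac{1}{31}\right) = 6 - - \frac{22}{31} = 6 + \frac{22}{31} = \frac{208}{31} \approx 6.7097$)
$Y \left(-16\right) 10 = \frac{208}{31} \left(-16\right) 10 = \left(- \frac{3328}{31}\right) 10 = - \frac{33280}{31}$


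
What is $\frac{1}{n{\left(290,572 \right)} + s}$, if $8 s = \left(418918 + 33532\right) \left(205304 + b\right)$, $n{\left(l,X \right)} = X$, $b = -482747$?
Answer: $- \frac{4}{62764540387} \approx -6.373 \cdot 10^{-11}$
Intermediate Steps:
$s = - \frac{62764542675}{4}$ ($s = \frac{\left(418918 + 33532\right) \left(205304 - 482747\right)}{8} = \frac{452450 \left(-277443\right)}{8} = \frac{1}{8} \left(-125529085350\right) = - \frac{62764542675}{4} \approx -1.5691 \cdot 10^{10}$)
$\frac{1}{n{\left(290,572 \right)} + s} = \frac{1}{572 - \frac{62764542675}{4}} = \frac{1}{- \frac{62764540387}{4}} = - \frac{4}{62764540387}$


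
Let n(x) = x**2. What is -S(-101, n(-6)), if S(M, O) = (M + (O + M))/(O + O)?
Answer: 83/36 ≈ 2.3056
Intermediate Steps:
S(M, O) = (O + 2*M)/(2*O) (S(M, O) = (M + (M + O))/((2*O)) = (O + 2*M)*(1/(2*O)) = (O + 2*M)/(2*O))
-S(-101, n(-6)) = -(-101 + (1/2)*(-6)**2)/((-6)**2) = -(-101 + (1/2)*36)/36 = -(-101 + 18)/36 = -(-83)/36 = -1*(-83/36) = 83/36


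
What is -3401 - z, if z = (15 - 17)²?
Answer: -3405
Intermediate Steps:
z = 4 (z = (-2)² = 4)
-3401 - z = -3401 - 1*4 = -3401 - 4 = -3405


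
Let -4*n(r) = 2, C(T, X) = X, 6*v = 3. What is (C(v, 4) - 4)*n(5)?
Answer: 0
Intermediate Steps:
v = 1/2 (v = (1/6)*3 = 1/2 ≈ 0.50000)
n(r) = -1/2 (n(r) = -1/4*2 = -1/2)
(C(v, 4) - 4)*n(5) = (4 - 4)*(-1/2) = 0*(-1/2) = 0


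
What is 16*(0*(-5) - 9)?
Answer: -144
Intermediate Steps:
16*(0*(-5) - 9) = 16*(0 - 9) = 16*(-9) = -144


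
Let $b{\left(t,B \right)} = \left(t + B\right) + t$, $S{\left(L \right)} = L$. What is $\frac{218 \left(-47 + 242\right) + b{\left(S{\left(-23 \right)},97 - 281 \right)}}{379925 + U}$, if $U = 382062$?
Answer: $\frac{42280}{761987} \approx 0.055487$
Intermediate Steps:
$b{\left(t,B \right)} = B + 2 t$ ($b{\left(t,B \right)} = \left(B + t\right) + t = B + 2 t$)
$\frac{218 \left(-47 + 242\right) + b{\left(S{\left(-23 \right)},97 - 281 \right)}}{379925 + U} = \frac{218 \left(-47 + 242\right) + \left(\left(97 - 281\right) + 2 \left(-23\right)\right)}{379925 + 382062} = \frac{218 \cdot 195 - 230}{761987} = \left(42510 - 230\right) \frac{1}{761987} = 42280 \cdot \frac{1}{761987} = \frac{42280}{761987}$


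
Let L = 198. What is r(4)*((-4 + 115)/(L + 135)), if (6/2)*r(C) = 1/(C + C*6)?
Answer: 1/252 ≈ 0.0039683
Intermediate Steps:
r(C) = 1/(21*C) (r(C) = 1/(3*(C + C*6)) = 1/(3*(C + 6*C)) = 1/(3*((7*C))) = (1/(7*C))/3 = 1/(21*C))
r(4)*((-4 + 115)/(L + 135)) = ((1/21)/4)*((-4 + 115)/(198 + 135)) = ((1/21)*(1/4))*(111/333) = (111*(1/333))/84 = (1/84)*(1/3) = 1/252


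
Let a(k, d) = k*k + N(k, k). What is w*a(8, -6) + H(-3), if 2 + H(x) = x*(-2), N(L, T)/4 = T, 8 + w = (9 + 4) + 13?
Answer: 1732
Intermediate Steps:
w = 18 (w = -8 + ((9 + 4) + 13) = -8 + (13 + 13) = -8 + 26 = 18)
N(L, T) = 4*T
H(x) = -2 - 2*x (H(x) = -2 + x*(-2) = -2 - 2*x)
a(k, d) = k² + 4*k (a(k, d) = k*k + 4*k = k² + 4*k)
w*a(8, -6) + H(-3) = 18*(8*(4 + 8)) + (-2 - 2*(-3)) = 18*(8*12) + (-2 + 6) = 18*96 + 4 = 1728 + 4 = 1732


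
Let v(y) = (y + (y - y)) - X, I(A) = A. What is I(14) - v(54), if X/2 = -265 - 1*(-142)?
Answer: -286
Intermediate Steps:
X = -246 (X = 2*(-265 - 1*(-142)) = 2*(-265 + 142) = 2*(-123) = -246)
v(y) = 246 + y (v(y) = (y + (y - y)) - 1*(-246) = (y + 0) + 246 = y + 246 = 246 + y)
I(14) - v(54) = 14 - (246 + 54) = 14 - 1*300 = 14 - 300 = -286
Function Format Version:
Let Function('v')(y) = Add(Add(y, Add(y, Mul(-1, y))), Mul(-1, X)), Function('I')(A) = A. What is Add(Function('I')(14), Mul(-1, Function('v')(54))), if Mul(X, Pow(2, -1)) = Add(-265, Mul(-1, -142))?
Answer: -286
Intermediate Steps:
X = -246 (X = Mul(2, Add(-265, Mul(-1, -142))) = Mul(2, Add(-265, 142)) = Mul(2, -123) = -246)
Function('v')(y) = Add(246, y) (Function('v')(y) = Add(Add(y, Add(y, Mul(-1, y))), Mul(-1, -246)) = Add(Add(y, 0), 246) = Add(y, 246) = Add(246, y))
Add(Function('I')(14), Mul(-1, Function('v')(54))) = Add(14, Mul(-1, Add(246, 54))) = Add(14, Mul(-1, 300)) = Add(14, -300) = -286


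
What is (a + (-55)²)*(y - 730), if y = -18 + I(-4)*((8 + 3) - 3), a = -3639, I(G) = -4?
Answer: 478920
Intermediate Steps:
y = -50 (y = -18 - 4*((8 + 3) - 3) = -18 - 4*(11 - 3) = -18 - 4*8 = -18 - 32 = -50)
(a + (-55)²)*(y - 730) = (-3639 + (-55)²)*(-50 - 730) = (-3639 + 3025)*(-780) = -614*(-780) = 478920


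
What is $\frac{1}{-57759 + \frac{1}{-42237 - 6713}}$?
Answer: $- \frac{48950}{2827303051} \approx -1.7313 \cdot 10^{-5}$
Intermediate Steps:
$\frac{1}{-57759 + \frac{1}{-42237 - 6713}} = \frac{1}{-57759 + \frac{1}{-48950}} = \frac{1}{-57759 - \frac{1}{48950}} = \frac{1}{- \frac{2827303051}{48950}} = - \frac{48950}{2827303051}$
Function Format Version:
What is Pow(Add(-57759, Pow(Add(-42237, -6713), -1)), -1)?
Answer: Rational(-48950, 2827303051) ≈ -1.7313e-5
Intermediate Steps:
Pow(Add(-57759, Pow(Add(-42237, -6713), -1)), -1) = Pow(Add(-57759, Pow(-48950, -1)), -1) = Pow(Add(-57759, Rational(-1, 48950)), -1) = Pow(Rational(-2827303051, 48950), -1) = Rational(-48950, 2827303051)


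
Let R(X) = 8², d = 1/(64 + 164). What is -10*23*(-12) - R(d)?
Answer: 2696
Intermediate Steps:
d = 1/228 ≈ 0.0043860
R(X) = 64
-10*23*(-12) - R(d) = -10*23*(-12) - 1*64 = -230*(-12) - 64 = 2760 - 64 = 2696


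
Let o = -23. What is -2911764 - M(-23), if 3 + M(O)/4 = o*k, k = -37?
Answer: -2915156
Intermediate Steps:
M(O) = 3392 (M(O) = -12 + 4*(-23*(-37)) = -12 + 4*851 = -12 + 3404 = 3392)
-2911764 - M(-23) = -2911764 - 1*3392 = -2911764 - 3392 = -2915156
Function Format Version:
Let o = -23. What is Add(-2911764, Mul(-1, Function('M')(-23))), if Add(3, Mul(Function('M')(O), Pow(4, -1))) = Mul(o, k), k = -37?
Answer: -2915156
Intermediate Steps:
Function('M')(O) = 3392 (Function('M')(O) = Add(-12, Mul(4, Mul(-23, -37))) = Add(-12, Mul(4, 851)) = Add(-12, 3404) = 3392)
Add(-2911764, Mul(-1, Function('M')(-23))) = Add(-2911764, Mul(-1, 3392)) = Add(-2911764, -3392) = -2915156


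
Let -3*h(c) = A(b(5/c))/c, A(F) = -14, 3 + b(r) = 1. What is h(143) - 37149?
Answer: -15936907/429 ≈ -37149.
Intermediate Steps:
b(r) = -2 (b(r) = -3 + 1 = -2)
h(c) = 14/(3*c) (h(c) = -(-14)/(3*c) = 14/(3*c))
h(143) - 37149 = (14/3)/143 - 37149 = (14/3)*(1/143) - 37149 = 14/429 - 37149 = -15936907/429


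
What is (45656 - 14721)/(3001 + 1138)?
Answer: 30935/4139 ≈ 7.4740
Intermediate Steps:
(45656 - 14721)/(3001 + 1138) = 30935/4139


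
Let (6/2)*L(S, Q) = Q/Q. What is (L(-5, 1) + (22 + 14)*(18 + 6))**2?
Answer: 6723649/9 ≈ 7.4707e+5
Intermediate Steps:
L(S, Q) = 1/3 (L(S, Q) = (Q/Q)/3 = (1/3)*1 = 1/3)
(L(-5, 1) + (22 + 14)*(18 + 6))**2 = (1/3 + (22 + 14)*(18 + 6))**2 = (1/3 + 36*24)**2 = (1/3 + 864)**2 = (2593/3)**2 = 6723649/9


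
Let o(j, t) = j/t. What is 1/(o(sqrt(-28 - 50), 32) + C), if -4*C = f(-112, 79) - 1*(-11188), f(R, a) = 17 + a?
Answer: -111104/313424387 - 16*I*sqrt(78)/4074517031 ≈ -0.00035448 - 3.4681e-8*I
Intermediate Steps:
C = -2821 (C = -((17 + 79) - 1*(-11188))/4 = -(96 + 11188)/4 = -1/4*11284 = -2821)
1/(o(sqrt(-28 - 50), 32) + C) = 1/(sqrt(-28 - 50)/32 - 2821) = 1/(sqrt(-78)*(1/32) - 2821) = 1/((I*sqrt(78))*(1/32) - 2821) = 1/(I*sqrt(78)/32 - 2821) = 1/(-2821 + I*sqrt(78)/32)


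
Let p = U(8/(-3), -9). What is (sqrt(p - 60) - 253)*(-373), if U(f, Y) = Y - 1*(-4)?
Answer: 94369 - 373*I*sqrt(65) ≈ 94369.0 - 3007.2*I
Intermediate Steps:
U(f, Y) = 4 + Y (U(f, Y) = Y + 4 = 4 + Y)
p = -5 (p = 4 - 9 = -5)
(sqrt(p - 60) - 253)*(-373) = (sqrt(-5 - 60) - 253)*(-373) = (sqrt(-65) - 253)*(-373) = (I*sqrt(65) - 253)*(-373) = (-253 + I*sqrt(65))*(-373) = 94369 - 373*I*sqrt(65)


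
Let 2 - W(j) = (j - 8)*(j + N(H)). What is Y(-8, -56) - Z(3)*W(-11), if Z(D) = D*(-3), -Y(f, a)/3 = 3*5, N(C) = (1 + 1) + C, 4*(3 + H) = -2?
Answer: -4329/2 ≈ -2164.5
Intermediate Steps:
H = -7/2 (H = -3 + (¼)*(-2) = -3 - ½ = -7/2 ≈ -3.5000)
N(C) = 2 + C
Y(f, a) = -45 (Y(f, a) = -9*5 = -3*15 = -45)
Z(D) = -3*D
W(j) = 2 - (-8 + j)*(-3/2 + j) (W(j) = 2 - (j - 8)*(j + (2 - 7/2)) = 2 - (-8 + j)*(j - 3/2) = 2 - (-8 + j)*(-3/2 + j))
Y(-8, -56) - Z(3)*W(-11) = -45 - (-3*3)*(-10 - 1*(-11)² + (19/2)*(-11)) = -45 - (-9)*(-10 - 1*121 - 209/2) = -45 - (-9)*(-10 - 121 - 209/2) = -45 - (-9)*(-471)/2 = -45 - 1*4239/2 = -45 - 4239/2 = -4329/2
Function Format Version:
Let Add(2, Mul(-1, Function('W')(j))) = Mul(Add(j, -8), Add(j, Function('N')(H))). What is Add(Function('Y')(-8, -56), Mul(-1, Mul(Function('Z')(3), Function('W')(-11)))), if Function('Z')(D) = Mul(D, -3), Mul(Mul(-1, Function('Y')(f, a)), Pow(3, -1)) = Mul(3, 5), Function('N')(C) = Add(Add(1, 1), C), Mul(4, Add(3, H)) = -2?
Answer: Rational(-4329, 2) ≈ -2164.5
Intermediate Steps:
H = Rational(-7, 2) (H = Add(-3, Mul(Rational(1, 4), -2)) = Add(-3, Rational(-1, 2)) = Rational(-7, 2) ≈ -3.5000)
Function('N')(C) = Add(2, C)
Function('Y')(f, a) = -45 (Function('Y')(f, a) = Mul(-3, Mul(3, 5)) = Mul(-3, 15) = -45)
Function('Z')(D) = Mul(-3, D)
Function('W')(j) = Add(2, Mul(-1, Add(-8, j), Add(Rational(-3, 2), j))) (Function('W')(j) = Add(2, Mul(-1, Mul(Add(j, -8), Add(j, Add(2, Rational(-7, 2)))))) = Add(2, Mul(-1, Mul(Add(-8, j), Add(j, Rational(-3, 2))))) = Add(2, Mul(-1, Mul(Add(-8, j), Add(Rational(-3, 2), j)))) = Add(2, Mul(-1, Add(-8, j), Add(Rational(-3, 2), j))))
Add(Function('Y')(-8, -56), Mul(-1, Mul(Function('Z')(3), Function('W')(-11)))) = Add(-45, Mul(-1, Mul(Mul(-3, 3), Add(-10, Mul(-1, Pow(-11, 2)), Mul(Rational(19, 2), -11))))) = Add(-45, Mul(-1, Mul(-9, Add(-10, Mul(-1, 121), Rational(-209, 2))))) = Add(-45, Mul(-1, Mul(-9, Add(-10, -121, Rational(-209, 2))))) = Add(-45, Mul(-1, Mul(-9, Rational(-471, 2)))) = Add(-45, Mul(-1, Rational(4239, 2))) = Add(-45, Rational(-4239, 2)) = Rational(-4329, 2)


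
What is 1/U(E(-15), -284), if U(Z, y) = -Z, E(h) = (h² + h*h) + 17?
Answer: -1/467 ≈ -0.0021413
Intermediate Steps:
E(h) = 17 + 2*h² (E(h) = (h² + h²) + 17 = 2*h² + 17 = 17 + 2*h²)
1/U(E(-15), -284) = 1/(-(17 + 2*(-15)²)) = 1/(-(17 + 2*225)) = 1/(-(17 + 450)) = 1/(-1*467) = 1/(-467) = -1/467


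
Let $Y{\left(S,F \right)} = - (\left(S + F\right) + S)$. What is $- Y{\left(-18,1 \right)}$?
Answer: $-35$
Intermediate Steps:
$Y{\left(S,F \right)} = - F - 2 S$ ($Y{\left(S,F \right)} = - (\left(F + S\right) + S) = - (F + 2 S) = - F - 2 S$)
$- Y{\left(-18,1 \right)} = - (\left(-1\right) 1 - -36) = - (-1 + 36) = \left(-1\right) 35 = -35$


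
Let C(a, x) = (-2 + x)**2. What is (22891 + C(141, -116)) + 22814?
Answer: 59629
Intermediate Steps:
(22891 + C(141, -116)) + 22814 = (22891 + (-2 - 116)**2) + 22814 = (22891 + (-118)**2) + 22814 = (22891 + 13924) + 22814 = 36815 + 22814 = 59629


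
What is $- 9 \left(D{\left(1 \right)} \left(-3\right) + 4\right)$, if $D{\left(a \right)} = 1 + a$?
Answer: $18$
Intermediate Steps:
$- 9 \left(D{\left(1 \right)} \left(-3\right) + 4\right) = - 9 \left(\left(1 + 1\right) \left(-3\right) + 4\right) = - 9 \left(2 \left(-3\right) + 4\right) = - 9 \left(-6 + 4\right) = \left(-9\right) \left(-2\right) = 18$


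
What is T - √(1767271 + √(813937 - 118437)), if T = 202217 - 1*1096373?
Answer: -894156 - √(1767271 + 10*√6955) ≈ -8.9549e+5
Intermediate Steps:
T = -894156 (T = 202217 - 1096373 = -894156)
T - √(1767271 + √(813937 - 118437)) = -894156 - √(1767271 + √(813937 - 118437)) = -894156 - √(1767271 + √695500) = -894156 - √(1767271 + 10*√6955)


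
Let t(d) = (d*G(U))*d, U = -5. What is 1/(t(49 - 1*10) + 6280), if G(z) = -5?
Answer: -1/1325 ≈ -0.00075472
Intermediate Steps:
t(d) = -5*d**2 (t(d) = (d*(-5))*d = (-5*d)*d = -5*d**2)
1/(t(49 - 1*10) + 6280) = 1/(-5*(49 - 1*10)**2 + 6280) = 1/(-5*(49 - 10)**2 + 6280) = 1/(-5*39**2 + 6280) = 1/(-5*1521 + 6280) = 1/(-7605 + 6280) = 1/(-1325) = -1/1325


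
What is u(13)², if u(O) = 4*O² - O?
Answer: 439569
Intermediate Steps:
u(O) = -O + 4*O²
u(13)² = (13*(-1 + 4*13))² = (13*(-1 + 52))² = (13*51)² = 663² = 439569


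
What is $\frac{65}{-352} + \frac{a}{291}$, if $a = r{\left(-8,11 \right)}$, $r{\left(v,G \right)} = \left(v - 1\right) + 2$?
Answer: $- \frac{21379}{102432} \approx -0.20871$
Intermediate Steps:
$r{\left(v,G \right)} = 1 + v$ ($r{\left(v,G \right)} = \left(-1 + v\right) + 2 = 1 + v$)
$a = -7$ ($a = 1 - 8 = -7$)
$\frac{65}{-352} + \frac{a}{291} = \frac{65}{-352} - \frac{7}{291} = 65 \left(- \frac{1}{352}\right) - \frac{7}{291} = - \frac{65}{352} - \frac{7}{291} = - \frac{21379}{102432}$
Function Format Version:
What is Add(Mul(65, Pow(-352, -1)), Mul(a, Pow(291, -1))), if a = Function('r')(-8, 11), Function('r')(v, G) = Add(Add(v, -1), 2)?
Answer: Rational(-21379, 102432) ≈ -0.20871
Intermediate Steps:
Function('r')(v, G) = Add(1, v) (Function('r')(v, G) = Add(Add(-1, v), 2) = Add(1, v))
a = -7 (a = Add(1, -8) = -7)
Add(Mul(65, Pow(-352, -1)), Mul(a, Pow(291, -1))) = Add(Mul(65, Pow(-352, -1)), Mul(-7, Pow(291, -1))) = Add(Mul(65, Rational(-1, 352)), Mul(-7, Rational(1, 291))) = Add(Rational(-65, 352), Rational(-7, 291)) = Rational(-21379, 102432)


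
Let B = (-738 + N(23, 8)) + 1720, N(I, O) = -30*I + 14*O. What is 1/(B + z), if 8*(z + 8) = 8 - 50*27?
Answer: 4/913 ≈ 0.0043812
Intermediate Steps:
z = -703/4 (z = -8 + (8 - 50*27)/8 = -8 + (8 - 1350)/8 = -8 + (⅛)*(-1342) = -8 - 671/4 = -703/4 ≈ -175.75)
B = 404 (B = (-738 + (-30*23 + 14*8)) + 1720 = (-738 + (-690 + 112)) + 1720 = (-738 - 578) + 1720 = -1316 + 1720 = 404)
1/(B + z) = 1/(404 - 703/4) = 1/(913/4) = 4/913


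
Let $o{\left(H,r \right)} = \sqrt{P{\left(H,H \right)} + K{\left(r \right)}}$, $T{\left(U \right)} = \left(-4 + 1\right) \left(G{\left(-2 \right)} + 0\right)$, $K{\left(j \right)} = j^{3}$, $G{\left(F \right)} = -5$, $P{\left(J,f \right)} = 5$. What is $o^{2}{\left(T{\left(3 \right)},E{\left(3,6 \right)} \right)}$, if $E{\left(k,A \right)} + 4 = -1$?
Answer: $-120$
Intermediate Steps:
$E{\left(k,A \right)} = -5$ ($E{\left(k,A \right)} = -4 - 1 = -5$)
$T{\left(U \right)} = 15$ ($T{\left(U \right)} = \left(-4 + 1\right) \left(-5 + 0\right) = \left(-3\right) \left(-5\right) = 15$)
$o{\left(H,r \right)} = \sqrt{5 + r^{3}}$
$o^{2}{\left(T{\left(3 \right)},E{\left(3,6 \right)} \right)} = \left(\sqrt{5 + \left(-5\right)^{3}}\right)^{2} = \left(\sqrt{5 - 125}\right)^{2} = \left(\sqrt{-120}\right)^{2} = \left(2 i \sqrt{30}\right)^{2} = -120$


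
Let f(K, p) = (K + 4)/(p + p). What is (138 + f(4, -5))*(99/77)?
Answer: 882/5 ≈ 176.40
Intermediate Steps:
f(K, p) = (4 + K)/(2*p) (f(K, p) = (4 + K)/((2*p)) = (4 + K)*(1/(2*p)) = (4 + K)/(2*p))
(138 + f(4, -5))*(99/77) = (138 + (½)*(4 + 4)/(-5))*(99/77) = (138 + (½)*(-⅕)*8)*(99*(1/77)) = (138 - ⅘)*(9/7) = (686/5)*(9/7) = 882/5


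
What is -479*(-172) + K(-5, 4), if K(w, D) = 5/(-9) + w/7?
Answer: 5190364/63 ≈ 82387.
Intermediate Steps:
K(w, D) = -5/9 + w/7 (K(w, D) = 5*(-⅑) + w*(⅐) = -5/9 + w/7)
-479*(-172) + K(-5, 4) = -479*(-172) + (-5/9 + (⅐)*(-5)) = 82388 + (-5/9 - 5/7) = 82388 - 80/63 = 5190364/63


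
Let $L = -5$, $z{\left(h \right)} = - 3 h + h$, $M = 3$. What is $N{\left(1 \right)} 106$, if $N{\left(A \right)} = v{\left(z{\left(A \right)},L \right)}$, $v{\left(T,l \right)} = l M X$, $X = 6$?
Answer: $-9540$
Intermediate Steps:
$z{\left(h \right)} = - 2 h$
$v{\left(T,l \right)} = 18 l$ ($v{\left(T,l \right)} = l 3 \cdot 6 = 3 l 6 = 18 l$)
$N{\left(A \right)} = -90$ ($N{\left(A \right)} = 18 \left(-5\right) = -90$)
$N{\left(1 \right)} 106 = \left(-90\right) 106 = -9540$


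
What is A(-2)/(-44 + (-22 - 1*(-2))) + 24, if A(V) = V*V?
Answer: 383/16 ≈ 23.938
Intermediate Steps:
A(V) = V²
A(-2)/(-44 + (-22 - 1*(-2))) + 24 = (-2)²/(-44 + (-22 - 1*(-2))) + 24 = 4/(-44 + (-22 + 2)) + 24 = 4/(-44 - 20) + 24 = 4/(-64) + 24 = 4*(-1/64) + 24 = -1/16 + 24 = 383/16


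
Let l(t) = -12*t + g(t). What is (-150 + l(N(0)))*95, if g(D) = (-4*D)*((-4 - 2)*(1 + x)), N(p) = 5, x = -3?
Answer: -42750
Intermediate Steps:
g(D) = -48*D (g(D) = (-4*D)*((-4 - 2)*(1 - 3)) = (-4*D)*(-6*(-2)) = -4*D*12 = -48*D)
l(t) = -60*t (l(t) = -12*t - 48*t = -60*t)
(-150 + l(N(0)))*95 = (-150 - 60*5)*95 = (-150 - 300)*95 = -450*95 = -42750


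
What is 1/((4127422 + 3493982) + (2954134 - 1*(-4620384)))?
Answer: 1/15195922 ≈ 6.5807e-8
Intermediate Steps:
1/((4127422 + 3493982) + (2954134 - 1*(-4620384))) = 1/(7621404 + (2954134 + 4620384)) = 1/(7621404 + 7574518) = 1/15195922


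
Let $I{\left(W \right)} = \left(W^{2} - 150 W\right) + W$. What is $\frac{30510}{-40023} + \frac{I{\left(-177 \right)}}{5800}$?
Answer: $\frac{118469397}{12896300} \approx 9.1863$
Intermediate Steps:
$I{\left(W \right)} = W^{2} - 149 W$
$\frac{30510}{-40023} + \frac{I{\left(-177 \right)}}{5800} = \frac{30510}{-40023} + \frac{\left(-177\right) \left(-149 - 177\right)}{5800} = 30510 \left(- \frac{1}{40023}\right) + \left(-177\right) \left(-326\right) \frac{1}{5800} = - \frac{3390}{4447} + 57702 \cdot \frac{1}{5800} = - \frac{3390}{4447} + \frac{28851}{2900} = \frac{118469397}{12896300}$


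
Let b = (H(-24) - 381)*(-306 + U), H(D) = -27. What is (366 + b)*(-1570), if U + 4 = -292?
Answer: -386191740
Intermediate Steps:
U = -296 (U = -4 - 292 = -296)
b = 245616 (b = (-27 - 381)*(-306 - 296) = -408*(-602) = 245616)
(366 + b)*(-1570) = (366 + 245616)*(-1570) = 245982*(-1570) = -386191740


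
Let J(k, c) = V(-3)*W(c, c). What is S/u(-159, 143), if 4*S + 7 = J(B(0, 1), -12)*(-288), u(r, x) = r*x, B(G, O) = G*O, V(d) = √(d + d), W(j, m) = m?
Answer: 7/90948 - 288*I*√6/7579 ≈ 7.6967e-5 - 0.09308*I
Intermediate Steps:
V(d) = √2*√d (V(d) = √(2*d) = √2*√d)
J(k, c) = I*c*√6 (J(k, c) = (√2*√(-3))*c = (√2*(I*√3))*c = (I*√6)*c = I*c*√6)
S = -7/4 + 864*I*√6 (S = -7/4 + ((I*(-12)*√6)*(-288))/4 = -7/4 + (-12*I*√6*(-288))/4 = -7/4 + (3456*I*√6)/4 = -7/4 + 864*I*√6 ≈ -1.75 + 2116.4*I)
S/u(-159, 143) = (-7/4 + 864*I*√6)/((-159*143)) = (-7/4 + 864*I*√6)/(-22737) = (-7/4 + 864*I*√6)*(-1/22737) = 7/90948 - 288*I*√6/7579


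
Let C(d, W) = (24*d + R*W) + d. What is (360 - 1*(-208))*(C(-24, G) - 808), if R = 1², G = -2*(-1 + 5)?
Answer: -804288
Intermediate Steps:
G = -8 (G = -2*4 = -8)
R = 1
C(d, W) = W + 25*d (C(d, W) = (24*d + 1*W) + d = (24*d + W) + d = (W + 24*d) + d = W + 25*d)
(360 - 1*(-208))*(C(-24, G) - 808) = (360 - 1*(-208))*((-8 + 25*(-24)) - 808) = (360 + 208)*((-8 - 600) - 808) = 568*(-608 - 808) = 568*(-1416) = -804288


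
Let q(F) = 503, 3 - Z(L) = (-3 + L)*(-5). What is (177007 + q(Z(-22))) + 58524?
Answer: 236034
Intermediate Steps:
Z(L) = -12 + 5*L (Z(L) = 3 - (-3 + L)*(-5) = 3 - (15 - 5*L) = 3 + (-15 + 5*L) = -12 + 5*L)
(177007 + q(Z(-22))) + 58524 = (177007 + 503) + 58524 = 177510 + 58524 = 236034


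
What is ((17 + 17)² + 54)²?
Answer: 1464100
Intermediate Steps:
((17 + 17)² + 54)² = (34² + 54)² = (1156 + 54)² = 1210² = 1464100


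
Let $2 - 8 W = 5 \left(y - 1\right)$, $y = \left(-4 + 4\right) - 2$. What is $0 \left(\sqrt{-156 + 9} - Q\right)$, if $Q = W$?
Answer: $0$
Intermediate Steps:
$y = -2$ ($y = 0 - 2 = -2$)
$W = \frac{17}{8}$ ($W = \frac{1}{4} - \frac{5 \left(-2 - 1\right)}{8} = \frac{1}{4} - \frac{5 \left(-3\right)}{8} = \frac{1}{4} - - \frac{15}{8} = \frac{1}{4} + \frac{15}{8} = \frac{17}{8} \approx 2.125$)
$Q = \frac{17}{8} \approx 2.125$
$0 \left(\sqrt{-156 + 9} - Q\right) = 0 \left(\sqrt{-156 + 9} - \frac{17}{8}\right) = 0 \left(\sqrt{-147} - \frac{17}{8}\right) = 0 \left(7 i \sqrt{3} - \frac{17}{8}\right) = 0 \left(- \frac{17}{8} + 7 i \sqrt{3}\right) = 0$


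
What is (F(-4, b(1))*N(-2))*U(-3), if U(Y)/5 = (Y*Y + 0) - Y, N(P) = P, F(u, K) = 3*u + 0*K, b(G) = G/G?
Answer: 1440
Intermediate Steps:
b(G) = 1
F(u, K) = 3*u (F(u, K) = 3*u + 0 = 3*u)
U(Y) = -5*Y + 5*Y**2 (U(Y) = 5*((Y*Y + 0) - Y) = 5*((Y**2 + 0) - Y) = 5*(Y**2 - Y) = -5*Y + 5*Y**2)
(F(-4, b(1))*N(-2))*U(-3) = ((3*(-4))*(-2))*(5*(-3)*(-1 - 3)) = (-12*(-2))*(5*(-3)*(-4)) = 24*60 = 1440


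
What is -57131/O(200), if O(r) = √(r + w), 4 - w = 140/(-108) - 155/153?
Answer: -171393*√1207374/47348 ≈ -3977.5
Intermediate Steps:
w = 2896/459 (w = 4 - (140/(-108) - 155/153) = 4 - (140*(-1/108) - 155*1/153) = 4 - (-35/27 - 155/153) = 4 - 1*(-1060/459) = 4 + 1060/459 = 2896/459 ≈ 6.3094)
O(r) = √(2896/459 + r) (O(r) = √(r + 2896/459) = √(2896/459 + r))
-57131/O(200) = -57131*153/√(147696 + 23409*200) = -57131*153/√(147696 + 4681800) = -57131*3*√1207374/47348 = -171393*√1207374/47348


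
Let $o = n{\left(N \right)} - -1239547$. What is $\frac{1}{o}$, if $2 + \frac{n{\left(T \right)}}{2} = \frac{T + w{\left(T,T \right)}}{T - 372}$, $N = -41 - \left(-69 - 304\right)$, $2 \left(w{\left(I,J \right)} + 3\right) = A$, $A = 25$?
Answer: $\frac{40}{49581037} \approx 8.0676 \cdot 10^{-7}$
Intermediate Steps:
$w{\left(I,J \right)} = \frac{19}{2}$ ($w{\left(I,J \right)} = -3 + \frac{1}{2} \cdot 25 = -3 + \frac{25}{2} = \frac{19}{2}$)
$N = 332$ ($N = -41 - -373 = -41 + 373 = 332$)
$n{\left(T \right)} = -4 + \frac{2 \left(\frac{19}{2} + T\right)}{-372 + T}$ ($n{\left(T \right)} = -4 + 2 \frac{T + \frac{19}{2}}{T - 372} = -4 + 2 \frac{\frac{19}{2} + T}{-372 + T} = -4 + \frac{2 \left(\frac{19}{2} + T\right)}{-372 + T}$)
$o = \frac{49581037}{40}$ ($o = \frac{1507 - 664}{-372 + 332} - -1239547 = \frac{1507 - 664}{-40} + 1239547 = \left(- \frac{1}{40}\right) 843 + 1239547 = - \frac{843}{40} + 1239547 = \frac{49581037}{40} \approx 1.2395 \cdot 10^{6}$)
$\frac{1}{o} = \frac{1}{\frac{49581037}{40}} = \frac{40}{49581037}$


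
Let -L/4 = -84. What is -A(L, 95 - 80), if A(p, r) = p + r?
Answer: -351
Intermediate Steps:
L = 336 (L = -4*(-84) = 336)
-A(L, 95 - 80) = -(336 + (95 - 80)) = -(336 + 15) = -1*351 = -351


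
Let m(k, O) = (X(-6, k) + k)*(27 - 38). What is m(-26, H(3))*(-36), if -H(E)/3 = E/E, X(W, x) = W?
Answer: -12672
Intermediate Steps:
H(E) = -3 (H(E) = -3*E/E = -3*1 = -3)
m(k, O) = 66 - 11*k (m(k, O) = (-6 + k)*(27 - 38) = (-6 + k)*(-11) = 66 - 11*k)
m(-26, H(3))*(-36) = (66 - 11*(-26))*(-36) = (66 + 286)*(-36) = 352*(-36) = -12672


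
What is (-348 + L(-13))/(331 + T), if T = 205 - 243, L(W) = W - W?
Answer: -348/293 ≈ -1.1877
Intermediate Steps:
L(W) = 0
T = -38
(-348 + L(-13))/(331 + T) = (-348 + 0)/(331 - 38) = -348/293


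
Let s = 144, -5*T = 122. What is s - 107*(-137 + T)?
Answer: 87069/5 ≈ 17414.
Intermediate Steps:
T = -122/5 (T = -1/5*122 = -122/5 ≈ -24.400)
s - 107*(-137 + T) = 144 - 107*(-137 - 122/5) = 144 - 107*(-807/5) = 144 + 86349/5 = 87069/5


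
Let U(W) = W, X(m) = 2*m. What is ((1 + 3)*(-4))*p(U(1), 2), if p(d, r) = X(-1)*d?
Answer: 32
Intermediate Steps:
p(d, r) = -2*d (p(d, r) = (2*(-1))*d = -2*d)
((1 + 3)*(-4))*p(U(1), 2) = ((1 + 3)*(-4))*(-2*1) = (4*(-4))*(-2) = -16*(-2) = 32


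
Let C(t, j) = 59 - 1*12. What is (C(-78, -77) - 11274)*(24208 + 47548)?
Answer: -805604612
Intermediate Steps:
C(t, j) = 47 (C(t, j) = 59 - 12 = 47)
(C(-78, -77) - 11274)*(24208 + 47548) = (47 - 11274)*(24208 + 47548) = -11227*71756 = -805604612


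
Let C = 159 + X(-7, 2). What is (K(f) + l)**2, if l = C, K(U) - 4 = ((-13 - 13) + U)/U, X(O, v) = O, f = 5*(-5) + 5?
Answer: 2505889/100 ≈ 25059.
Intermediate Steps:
f = -20 (f = -25 + 5 = -20)
K(U) = 4 + (-26 + U)/U (K(U) = 4 + ((-13 - 13) + U)/U = 4 + (-26 + U)/U)
C = 152 (C = 159 - 7 = 152)
l = 152
(K(f) + l)**2 = ((5 - 26/(-20)) + 152)**2 = ((5 - 26*(-1/20)) + 152)**2 = ((5 + 13/10) + 152)**2 = (63/10 + 152)**2 = (1583/10)**2 = 2505889/100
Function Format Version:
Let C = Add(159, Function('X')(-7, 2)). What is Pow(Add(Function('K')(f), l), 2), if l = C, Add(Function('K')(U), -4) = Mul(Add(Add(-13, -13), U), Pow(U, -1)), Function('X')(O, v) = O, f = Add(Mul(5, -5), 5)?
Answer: Rational(2505889, 100) ≈ 25059.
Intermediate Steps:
f = -20 (f = Add(-25, 5) = -20)
Function('K')(U) = Add(4, Mul(Pow(U, -1), Add(-26, U))) (Function('K')(U) = Add(4, Mul(Add(Add(-13, -13), U), Pow(U, -1))) = Add(4, Mul(Add(-26, U), Pow(U, -1))) = Add(4, Mul(Pow(U, -1), Add(-26, U))))
C = 152 (C = Add(159, -7) = 152)
l = 152
Pow(Add(Function('K')(f), l), 2) = Pow(Add(Add(5, Mul(-26, Pow(-20, -1))), 152), 2) = Pow(Add(Add(5, Mul(-26, Rational(-1, 20))), 152), 2) = Pow(Add(Add(5, Rational(13, 10)), 152), 2) = Pow(Add(Rational(63, 10), 152), 2) = Pow(Rational(1583, 10), 2) = Rational(2505889, 100)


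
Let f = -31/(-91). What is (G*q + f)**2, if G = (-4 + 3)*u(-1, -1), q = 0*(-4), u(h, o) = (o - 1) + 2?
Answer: 961/8281 ≈ 0.11605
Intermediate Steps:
u(h, o) = 1 + o (u(h, o) = (-1 + o) + 2 = 1 + o)
q = 0
f = 31/91 (f = -31*(-1/91) = 31/91 ≈ 0.34066)
G = 0 (G = (-4 + 3)*(1 - 1) = -1*0 = 0)
(G*q + f)**2 = (0*0 + 31/91)**2 = (0 + 31/91)**2 = (31/91)**2 = 961/8281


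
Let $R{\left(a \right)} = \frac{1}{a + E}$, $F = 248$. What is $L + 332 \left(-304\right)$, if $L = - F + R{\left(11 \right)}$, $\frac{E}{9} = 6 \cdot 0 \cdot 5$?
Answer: $- \frac{1112935}{11} \approx -1.0118 \cdot 10^{5}$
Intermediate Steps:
$E = 0$ ($E = 9 \cdot 6 \cdot 0 \cdot 5 = 9 \cdot 0 \cdot 5 = 9 \cdot 0 = 0$)
$R{\left(a \right)} = \frac{1}{a}$ ($R{\left(a \right)} = \frac{1}{a + 0} = \frac{1}{a}$)
$L = - \frac{2727}{11}$ ($L = \left(-1\right) 248 + \frac{1}{11} = -248 + \frac{1}{11} = - \frac{2727}{11} \approx -247.91$)
$L + 332 \left(-304\right) = - \frac{2727}{11} + 332 \left(-304\right) = - \frac{2727}{11} - 100928 = - \frac{1112935}{11}$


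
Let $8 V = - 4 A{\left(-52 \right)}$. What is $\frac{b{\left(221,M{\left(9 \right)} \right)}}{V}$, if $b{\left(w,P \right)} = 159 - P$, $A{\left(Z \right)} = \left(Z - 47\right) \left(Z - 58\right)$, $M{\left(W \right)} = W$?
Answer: $- \frac{10}{363} \approx -0.027548$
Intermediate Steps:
$A{\left(Z \right)} = \left(-58 + Z\right) \left(-47 + Z\right)$ ($A{\left(Z \right)} = \left(-47 + Z\right) \left(-58 + Z\right) = \left(-58 + Z\right) \left(-47 + Z\right)$)
$V = -5445$ ($V = \frac{\left(-4\right) \left(2726 + \left(-52\right)^{2} - -5460\right)}{8} = \frac{\left(-4\right) \left(2726 + 2704 + 5460\right)}{8} = \frac{\left(-4\right) 10890}{8} = \frac{1}{8} \left(-43560\right) = -5445$)
$\frac{b{\left(221,M{\left(9 \right)} \right)}}{V} = \frac{159 - 9}{-5445} = \left(159 - 9\right) \left(- \frac{1}{5445}\right) = 150 \left(- \frac{1}{5445}\right) = - \frac{10}{363}$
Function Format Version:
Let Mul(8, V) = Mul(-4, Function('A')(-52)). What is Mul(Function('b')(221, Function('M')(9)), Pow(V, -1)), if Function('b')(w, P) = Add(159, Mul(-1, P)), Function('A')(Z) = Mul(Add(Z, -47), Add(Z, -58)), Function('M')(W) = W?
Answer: Rational(-10, 363) ≈ -0.027548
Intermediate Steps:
Function('A')(Z) = Mul(Add(-58, Z), Add(-47, Z)) (Function('A')(Z) = Mul(Add(-47, Z), Add(-58, Z)) = Mul(Add(-58, Z), Add(-47, Z)))
V = -5445 (V = Mul(Rational(1, 8), Mul(-4, Add(2726, Pow(-52, 2), Mul(-105, -52)))) = Mul(Rational(1, 8), Mul(-4, Add(2726, 2704, 5460))) = Mul(Rational(1, 8), Mul(-4, 10890)) = Mul(Rational(1, 8), -43560) = -5445)
Mul(Function('b')(221, Function('M')(9)), Pow(V, -1)) = Mul(Add(159, Mul(-1, 9)), Pow(-5445, -1)) = Mul(Add(159, -9), Rational(-1, 5445)) = Mul(150, Rational(-1, 5445)) = Rational(-10, 363)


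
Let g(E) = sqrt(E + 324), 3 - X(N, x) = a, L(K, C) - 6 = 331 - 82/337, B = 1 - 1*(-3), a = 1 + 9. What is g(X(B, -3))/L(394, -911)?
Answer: 337*sqrt(317)/113487 ≈ 0.052871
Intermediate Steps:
a = 10
B = 4 (B = 1 + 3 = 4)
L(K, C) = 113487/337 (L(K, C) = 6 + (331 - 82/337) = 6 + 111465/337 = 113487/337)
X(N, x) = -7 (X(N, x) = 3 - 1*10 = 3 - 10 = -7)
g(E) = sqrt(324 + E)
g(X(B, -3))/L(394, -911) = sqrt(324 - 7)/(113487/337) = sqrt(317)*(337/113487) = 337*sqrt(317)/113487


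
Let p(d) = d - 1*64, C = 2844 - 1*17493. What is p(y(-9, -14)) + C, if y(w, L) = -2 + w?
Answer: -14724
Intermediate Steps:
C = -14649 (C = 2844 - 17493 = -14649)
p(d) = -64 + d (p(d) = d - 64 = -64 + d)
p(y(-9, -14)) + C = (-64 + (-2 - 9)) - 14649 = (-64 - 11) - 14649 = -75 - 14649 = -14724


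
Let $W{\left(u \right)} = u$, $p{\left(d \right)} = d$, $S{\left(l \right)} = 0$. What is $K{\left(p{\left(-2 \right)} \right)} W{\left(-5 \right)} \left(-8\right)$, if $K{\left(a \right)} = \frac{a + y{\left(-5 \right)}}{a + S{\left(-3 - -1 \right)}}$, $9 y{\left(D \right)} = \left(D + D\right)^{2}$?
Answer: $- \frac{1640}{9} \approx -182.22$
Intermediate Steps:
$y{\left(D \right)} = \frac{4 D^{2}}{9}$ ($y{\left(D \right)} = \frac{\left(D + D\right)^{2}}{9} = \frac{\left(2 D\right)^{2}}{9} = \frac{4 D^{2}}{9}$)
$K{\left(a \right)} = \frac{\frac{100}{9} + a}{a}$ ($K{\left(a \right)} = \frac{a + \frac{4 \left(-5\right)^{2}}{9}}{a + 0} = \frac{a + \frac{4}{9} \cdot 25}{a} = \frac{a + \frac{100}{9}}{a} = \frac{\frac{100}{9} + a}{a}$)
$K{\left(p{\left(-2 \right)} \right)} W{\left(-5 \right)} \left(-8\right) = \frac{\frac{100}{9} - 2}{-2} \left(-5\right) \left(-8\right) = \left(- \frac{1}{2}\right) \frac{82}{9} \left(-5\right) \left(-8\right) = \left(- \frac{41}{9}\right) \left(-5\right) \left(-8\right) = \frac{205}{9} \left(-8\right) = - \frac{1640}{9}$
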